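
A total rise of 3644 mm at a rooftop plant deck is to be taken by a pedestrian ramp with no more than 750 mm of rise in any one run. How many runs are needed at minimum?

5 runs

At most 750 each: 3644/750 = 4.86, giving 5 ramp runs.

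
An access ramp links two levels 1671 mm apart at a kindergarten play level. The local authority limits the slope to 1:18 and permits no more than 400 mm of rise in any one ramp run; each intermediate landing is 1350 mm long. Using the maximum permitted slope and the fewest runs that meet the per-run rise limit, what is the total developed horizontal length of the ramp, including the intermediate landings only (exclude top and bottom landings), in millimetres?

35478 mm

At most 400 each: 1671/400 = 4.18, giving 5 ramp runs. That means 4 intermediate landings.
Ramp run (horizontal) at 1:18: 1671 × 18 = 30078 mm.
4 intermediate landings contribute 4 × 1350 = 5400 mm.
Developed length = 30078 + 5400 = 35478 mm.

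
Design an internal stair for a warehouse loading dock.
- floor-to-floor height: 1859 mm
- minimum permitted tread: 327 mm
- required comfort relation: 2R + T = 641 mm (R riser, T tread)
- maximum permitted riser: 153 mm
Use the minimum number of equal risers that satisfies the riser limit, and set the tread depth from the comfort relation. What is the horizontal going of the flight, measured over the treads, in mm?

4260 mm

1859 / 153 = 12.150 → round up to 13 risers.
R = 1859 ÷ 13 = 143 mm.
T = 641 − 2·143 = 355 mm, which satisfies the 327 mm minimum.
Treads = 13 − 1 = 12; going = 12 × 355 = 4260 mm.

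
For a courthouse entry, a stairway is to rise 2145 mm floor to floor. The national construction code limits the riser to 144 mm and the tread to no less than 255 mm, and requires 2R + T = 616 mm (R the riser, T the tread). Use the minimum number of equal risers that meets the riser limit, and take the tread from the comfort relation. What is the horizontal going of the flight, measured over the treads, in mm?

2145 / 144 = 14.90, so 15 risers are needed.
Each riser is 2145/15 = 143 mm (≤ 144 mm).
Tread T = 616 − 2 × 143 = 330 mm (≥ 255 mm).
Going = (15 − 1) × 330 = 4620 mm.

4620 mm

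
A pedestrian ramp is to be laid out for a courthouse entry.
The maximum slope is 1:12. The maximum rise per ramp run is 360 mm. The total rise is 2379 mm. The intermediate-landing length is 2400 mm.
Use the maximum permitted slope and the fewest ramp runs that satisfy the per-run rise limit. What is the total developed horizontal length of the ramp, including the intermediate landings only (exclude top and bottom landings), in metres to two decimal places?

⌈2379/360⌉ = 7 ramp runs. That means 6 intermediate landings.
Horizontal run for 2379 mm of rise at 1:12 is 2379 × 12 = 28548 mm.
Intermediate landings: 6 × 2400 = 14400 mm.
Developed length = 28548 + 14400 = 42948 mm.
= 42.95 m.

42.95 m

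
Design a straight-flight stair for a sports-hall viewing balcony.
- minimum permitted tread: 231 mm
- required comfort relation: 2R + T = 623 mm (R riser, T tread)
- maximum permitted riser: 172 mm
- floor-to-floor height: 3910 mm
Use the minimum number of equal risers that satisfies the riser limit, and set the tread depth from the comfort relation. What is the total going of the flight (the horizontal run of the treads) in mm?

3910 / 172 = 22.733 → round up to 23 risers.
Riser R = 3910 / 23 = 170 mm, within the 172 mm limit.
From 2R + T = 623: T = 623 − 340 = 283 mm.
Treads = 23 − 1 = 22; going = 22 × 283 = 6226 mm.

6226 mm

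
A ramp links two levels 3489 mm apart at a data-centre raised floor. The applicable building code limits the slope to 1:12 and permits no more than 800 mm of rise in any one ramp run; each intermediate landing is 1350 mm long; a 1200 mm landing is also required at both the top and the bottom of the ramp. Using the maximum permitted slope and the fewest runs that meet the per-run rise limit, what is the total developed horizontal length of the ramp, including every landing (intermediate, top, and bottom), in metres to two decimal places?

49.67 m

3489 / 800 = 4.361 → round up to 5 ramp runs. That means 4 intermediate landings.
Ramp run (horizontal) at 1:12: 3489 × 12 = 41868 mm.
Intermediate landings: 4 × 1350 = 5400 mm.
Top and bottom landings: 2 × 1200 = 2400 mm.
Total = 41868 + 5400 + 2400 = 49668 mm.
= 49.67 m.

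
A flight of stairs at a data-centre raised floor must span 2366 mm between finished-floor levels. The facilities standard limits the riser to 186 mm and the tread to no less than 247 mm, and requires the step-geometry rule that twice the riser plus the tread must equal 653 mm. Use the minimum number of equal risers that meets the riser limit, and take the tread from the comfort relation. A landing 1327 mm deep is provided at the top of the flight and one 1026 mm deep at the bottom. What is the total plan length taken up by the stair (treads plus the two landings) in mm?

2366 / 186 = 12.72, so 13 risers are needed.
Riser R = 2366 / 13 = 182 mm, within the 186 mm limit.
Tread T = 653 − 2 × 182 = 289 mm (≥ 247 mm).
Going = (13 − 1) × 289 = 3468 mm.
Add landings: 3468 + 1327 + 1026 = 5821 mm.

5821 mm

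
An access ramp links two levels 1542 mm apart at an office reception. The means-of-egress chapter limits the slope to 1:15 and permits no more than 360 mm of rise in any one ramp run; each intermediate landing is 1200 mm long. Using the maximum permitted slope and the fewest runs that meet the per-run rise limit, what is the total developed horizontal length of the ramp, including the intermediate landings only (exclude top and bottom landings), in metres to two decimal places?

27.93 m

At most 360 each: 1542/360 = 4.28, giving 5 ramp runs. That means 4 intermediate landings.
Horizontal run for 1542 mm of rise at 1:15 is 1542 × 15 = 23130 mm.
4 intermediate landings contribute 4 × 1200 = 4800 mm.
Total developed length = 23130 + 4800 = 27930 mm.
= 27.93 m.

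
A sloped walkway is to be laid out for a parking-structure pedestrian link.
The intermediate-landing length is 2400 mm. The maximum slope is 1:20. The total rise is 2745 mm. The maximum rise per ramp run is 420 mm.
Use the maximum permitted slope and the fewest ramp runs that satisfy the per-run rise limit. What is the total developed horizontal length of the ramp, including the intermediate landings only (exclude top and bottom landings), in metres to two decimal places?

2745 / 420 = 6.536 → round up to 7 ramp runs. That means 6 intermediate landings.
Horizontal run for 2745 mm of rise at 1:20 is 2745 × 20 = 54900 mm.
Intermediate landings: 6 × 2400 = 14400 mm.
Developed length = 54900 + 14400 = 69300 mm.
= 69.30 m.

69.30 m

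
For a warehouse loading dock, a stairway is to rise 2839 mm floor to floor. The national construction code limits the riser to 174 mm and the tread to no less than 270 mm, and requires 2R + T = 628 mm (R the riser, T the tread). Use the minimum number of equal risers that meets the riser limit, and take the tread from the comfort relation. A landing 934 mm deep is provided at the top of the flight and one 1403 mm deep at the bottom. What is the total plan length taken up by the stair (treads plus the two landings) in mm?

7041 mm

⌈2839/174⌉ = 17 risers.
R = 2839 ÷ 17 = 167 mm.
From 2R + T = 628: T = 628 − 334 = 294 mm.
Going = (17 − 1) × 294 = 4704 mm.
Enclosure = 4704 + 934 + 1403 = 7041 mm.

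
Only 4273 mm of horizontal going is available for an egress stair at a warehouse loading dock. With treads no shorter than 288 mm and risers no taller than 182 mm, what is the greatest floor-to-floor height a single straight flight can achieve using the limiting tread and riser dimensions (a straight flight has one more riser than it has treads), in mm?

4273 / 288 = 14.84, so 14 treads fit.
Risers = treads + 1 = 15.
Maximum height = 15 × 182 = 2730 mm.

2730 mm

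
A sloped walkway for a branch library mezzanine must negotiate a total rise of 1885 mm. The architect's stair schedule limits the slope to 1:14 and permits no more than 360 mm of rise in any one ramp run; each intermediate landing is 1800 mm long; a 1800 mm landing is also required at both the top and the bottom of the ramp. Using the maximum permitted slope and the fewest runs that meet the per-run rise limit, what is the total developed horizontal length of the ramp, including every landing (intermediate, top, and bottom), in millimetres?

38990 mm

1885 / 360 = 5.236 → round up to 6 ramp runs. That means 5 intermediate landings.
Horizontal run for 1885 mm of rise at 1:14 is 1885 × 14 = 26390 mm.
5 intermediate landings contribute 5 × 1800 = 9000 mm.
Top and bottom landings: 2 × 1800 = 3600 mm.
Total = 26390 + 9000 + 3600 = 38990 mm.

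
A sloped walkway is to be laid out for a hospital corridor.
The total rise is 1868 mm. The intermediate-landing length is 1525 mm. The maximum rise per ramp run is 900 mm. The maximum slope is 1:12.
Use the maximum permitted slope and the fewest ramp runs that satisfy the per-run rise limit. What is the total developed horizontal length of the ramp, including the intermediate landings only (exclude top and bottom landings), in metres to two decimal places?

1868 / 900 = 2.076 → round up to 3 ramp runs. That means 2 intermediate landings.
Ramp run (horizontal) at 1:12: 1868 × 12 = 22416 mm.
2 intermediate landings contribute 2 × 1525 = 3050 mm.
Total developed length = 22416 + 3050 = 25466 mm.
= 25.47 m.

25.47 m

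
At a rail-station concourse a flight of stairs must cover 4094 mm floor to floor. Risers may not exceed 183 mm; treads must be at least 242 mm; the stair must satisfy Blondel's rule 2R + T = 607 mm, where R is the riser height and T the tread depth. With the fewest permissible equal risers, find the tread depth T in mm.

At most 183 each: 4094/183 = 22.37, giving 23 risers.
Riser R = 4094 / 23 = 178 mm, within the 183 mm limit.
From 2R + T = 607: T = 607 − 356 = 251 mm.

251 mm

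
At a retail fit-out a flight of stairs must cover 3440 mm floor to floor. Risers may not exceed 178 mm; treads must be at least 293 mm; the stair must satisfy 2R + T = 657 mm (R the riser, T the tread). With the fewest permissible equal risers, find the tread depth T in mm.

3440 / 178 = 19.326 → round up to 20 risers.
Riser R = 3440 / 20 = 172 mm, within the 178 mm limit.
Tread T = 657 − 2 × 172 = 313 mm (≥ 293 mm).

313 mm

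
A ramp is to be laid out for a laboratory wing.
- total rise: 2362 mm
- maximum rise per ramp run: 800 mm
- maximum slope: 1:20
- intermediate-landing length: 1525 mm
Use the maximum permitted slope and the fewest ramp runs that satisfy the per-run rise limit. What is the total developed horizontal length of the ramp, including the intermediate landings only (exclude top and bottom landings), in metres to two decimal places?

50.29 m

2362 / 800 = 2.953 → round up to 3 ramp runs. That means 2 intermediate landings.
Ramp run (horizontal) at 1:20: 2362 × 20 = 47240 mm.
Intermediate landings: 2 × 1525 = 3050 mm.
Total developed length = 47240 + 3050 = 50290 mm.
= 50.29 m.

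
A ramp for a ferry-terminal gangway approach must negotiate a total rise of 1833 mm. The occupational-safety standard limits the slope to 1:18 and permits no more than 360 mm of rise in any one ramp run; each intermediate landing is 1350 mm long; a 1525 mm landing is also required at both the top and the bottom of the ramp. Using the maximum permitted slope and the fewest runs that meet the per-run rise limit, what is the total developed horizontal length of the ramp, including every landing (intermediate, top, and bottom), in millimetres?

⌈1833/360⌉ = 6 ramp runs. That means 5 intermediate landings.
Horizontal run for 1833 mm of rise at 1:18 is 1833 × 18 = 32994 mm.
Intermediate landings: 5 × 1350 = 6750 mm.
Top and bottom landings: 2 × 1525 = 3050 mm.
Total = 32994 + 6750 + 3050 = 42794 mm.

42794 mm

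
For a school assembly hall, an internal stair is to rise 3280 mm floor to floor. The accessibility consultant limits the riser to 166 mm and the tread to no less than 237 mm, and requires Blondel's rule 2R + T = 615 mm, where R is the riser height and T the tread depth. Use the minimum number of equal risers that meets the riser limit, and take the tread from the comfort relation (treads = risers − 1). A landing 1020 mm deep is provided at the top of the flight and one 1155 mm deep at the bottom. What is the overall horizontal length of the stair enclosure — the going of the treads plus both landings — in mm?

⌈3280/166⌉ = 20 risers.
R = 3280 ÷ 20 = 164 mm.
T = 615 − 2·164 = 287 mm, which satisfies the 237 mm minimum.
Treads = 20 − 1 = 19; going = 19 × 287 = 5453 mm.
Add landings: 5453 + 1020 + 1155 = 7628 mm.

7628 mm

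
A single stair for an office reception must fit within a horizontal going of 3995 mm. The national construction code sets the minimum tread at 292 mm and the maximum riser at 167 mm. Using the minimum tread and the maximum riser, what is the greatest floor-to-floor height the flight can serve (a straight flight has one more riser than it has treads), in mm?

2338 mm

3995 / 292 = 13.68, so 13 treads fit.
Risers = treads + 1 = 14.
Maximum height = 14 × 167 = 2338 mm.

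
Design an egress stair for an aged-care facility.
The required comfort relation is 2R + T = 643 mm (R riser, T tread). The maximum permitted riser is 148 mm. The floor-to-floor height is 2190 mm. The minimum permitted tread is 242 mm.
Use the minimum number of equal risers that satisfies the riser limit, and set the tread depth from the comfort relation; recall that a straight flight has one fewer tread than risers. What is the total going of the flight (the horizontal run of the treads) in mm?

4914 mm

At most 148 each: 2190/148 = 14.80, giving 15 risers.
R = 2190 ÷ 15 = 146 mm.
From 2R + T = 643: T = 643 − 292 = 351 mm.
Treads = 15 − 1 = 14; going = 14 × 351 = 4914 mm.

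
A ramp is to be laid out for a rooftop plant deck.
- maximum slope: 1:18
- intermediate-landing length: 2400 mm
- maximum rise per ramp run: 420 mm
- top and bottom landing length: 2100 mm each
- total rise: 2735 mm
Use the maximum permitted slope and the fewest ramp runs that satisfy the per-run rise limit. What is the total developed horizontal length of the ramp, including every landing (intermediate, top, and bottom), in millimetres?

2735 / 420 = 6.51, so 7 ramp runs are needed. That means 6 intermediate landings.
Horizontal run for 2735 mm of rise at 1:18 is 2735 × 18 = 49230 mm.
Intermediate landings: 6 × 2400 = 14400 mm.
Top and bottom landings: 2 × 2100 = 4200 mm.
Total = 49230 + 14400 + 4200 = 67830 mm.

67830 mm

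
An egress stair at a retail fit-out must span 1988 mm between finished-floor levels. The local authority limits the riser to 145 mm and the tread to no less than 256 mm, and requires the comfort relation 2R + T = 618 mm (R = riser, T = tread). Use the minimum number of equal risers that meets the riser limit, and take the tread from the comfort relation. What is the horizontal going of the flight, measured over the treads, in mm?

4342 mm

At most 145 each: 1988/145 = 13.71, giving 14 risers.
Each riser is 1988/14 = 142 mm (≤ 145 mm).
Tread T = 618 − 2 × 142 = 334 mm (≥ 256 mm).
14 risers give 13 treads; going = 13 × 334 = 4342 mm.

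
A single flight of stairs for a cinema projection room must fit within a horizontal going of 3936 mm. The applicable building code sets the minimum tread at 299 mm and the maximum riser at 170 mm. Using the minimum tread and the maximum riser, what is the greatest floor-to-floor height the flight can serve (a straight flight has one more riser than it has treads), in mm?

Treads that fit: ⌊3936 / 299⌋ = 13.
Risers = treads + 1 = 14.
Maximum height = 14 × 170 = 2380 mm.

2380 mm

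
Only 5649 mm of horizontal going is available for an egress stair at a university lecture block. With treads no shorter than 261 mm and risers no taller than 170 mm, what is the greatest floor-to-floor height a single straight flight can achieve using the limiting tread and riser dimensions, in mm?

3740 mm

Treads that fit: ⌊5649 / 261⌋ = 21.
Risers = treads + 1 = 22.
Maximum height = 22 × 170 = 3740 mm.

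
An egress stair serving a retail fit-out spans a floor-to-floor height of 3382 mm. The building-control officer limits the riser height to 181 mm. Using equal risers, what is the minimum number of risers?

⌈3382/181⌉ = 19 risers.

19 risers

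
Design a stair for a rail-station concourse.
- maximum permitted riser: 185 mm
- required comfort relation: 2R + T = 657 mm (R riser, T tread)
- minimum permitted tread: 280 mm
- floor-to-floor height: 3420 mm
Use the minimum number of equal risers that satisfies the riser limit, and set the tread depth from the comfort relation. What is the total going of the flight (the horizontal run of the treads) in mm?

5346 mm

At most 185 each: 3420/185 = 18.49, giving 19 risers.
Riser R = 3420 / 19 = 180 mm, within the 185 mm limit.
From 2R + T = 657: T = 657 − 360 = 297 mm.
Going = (19 − 1) × 297 = 5346 mm.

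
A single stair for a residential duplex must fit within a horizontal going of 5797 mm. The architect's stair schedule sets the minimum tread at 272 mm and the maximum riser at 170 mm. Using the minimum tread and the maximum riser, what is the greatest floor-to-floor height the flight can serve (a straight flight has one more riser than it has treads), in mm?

3740 mm

5797 / 272 = 21.31, so 21 treads fit.
Risers = treads + 1 = 22.
Maximum height = 22 × 170 = 3740 mm.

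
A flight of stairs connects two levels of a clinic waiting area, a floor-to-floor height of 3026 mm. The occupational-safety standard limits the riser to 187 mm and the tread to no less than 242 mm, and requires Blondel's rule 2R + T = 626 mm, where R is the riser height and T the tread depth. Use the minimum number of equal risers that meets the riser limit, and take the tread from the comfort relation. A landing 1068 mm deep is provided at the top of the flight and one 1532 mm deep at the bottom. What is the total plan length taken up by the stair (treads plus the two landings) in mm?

⌈3026/187⌉ = 17 risers.
Riser R = 3026 / 17 = 178 mm, within the 187 mm limit.
T = 626 − 2·178 = 270 mm, which satisfies the 242 mm minimum.
Treads = 17 − 1 = 16; going = 16 × 270 = 4320 mm.
Add landings: 4320 + 1068 + 1532 = 6920 mm.

6920 mm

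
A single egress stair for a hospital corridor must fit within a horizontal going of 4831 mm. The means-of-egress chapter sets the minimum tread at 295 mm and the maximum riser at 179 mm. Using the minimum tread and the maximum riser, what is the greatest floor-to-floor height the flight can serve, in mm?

4831 / 295 = 16.38, so 16 treads fit.
Risers = treads + 1 = 17.
Maximum height = 17 × 179 = 3043 mm.

3043 mm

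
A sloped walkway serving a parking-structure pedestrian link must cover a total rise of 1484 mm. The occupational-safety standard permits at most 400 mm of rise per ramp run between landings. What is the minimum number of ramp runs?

4 runs

1484 / 400 = 3.71, so 4 ramp runs are needed.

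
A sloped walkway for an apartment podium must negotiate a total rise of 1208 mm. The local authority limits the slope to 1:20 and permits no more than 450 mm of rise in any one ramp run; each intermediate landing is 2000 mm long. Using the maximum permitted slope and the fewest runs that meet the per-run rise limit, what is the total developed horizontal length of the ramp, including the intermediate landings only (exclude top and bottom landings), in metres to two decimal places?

28.16 m

1208 / 450 = 2.684 → round up to 3 ramp runs. That means 2 intermediate landings.
Horizontal run for 1208 mm of rise at 1:20 is 1208 × 20 = 24160 mm.
Intermediate landings: 2 × 2000 = 4000 mm.
Developed length = 24160 + 4000 = 28160 mm.
= 28.16 m.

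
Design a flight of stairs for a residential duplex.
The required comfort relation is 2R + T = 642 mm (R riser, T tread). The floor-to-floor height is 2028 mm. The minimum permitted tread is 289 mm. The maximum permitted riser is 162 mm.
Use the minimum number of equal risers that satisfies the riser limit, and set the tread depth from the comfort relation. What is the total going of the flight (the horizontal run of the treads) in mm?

⌈2028/162⌉ = 13 risers.
R = 2028 ÷ 13 = 156 mm.
Tread T = 642 − 2 × 156 = 330 mm (≥ 289 mm).
13 risers give 12 treads; going = 12 × 330 = 3960 mm.

3960 mm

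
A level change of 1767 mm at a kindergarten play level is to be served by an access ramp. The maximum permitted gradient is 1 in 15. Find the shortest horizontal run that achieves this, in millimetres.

At 1:15 the run is 15 × 1767 = 26505 mm.

26505 mm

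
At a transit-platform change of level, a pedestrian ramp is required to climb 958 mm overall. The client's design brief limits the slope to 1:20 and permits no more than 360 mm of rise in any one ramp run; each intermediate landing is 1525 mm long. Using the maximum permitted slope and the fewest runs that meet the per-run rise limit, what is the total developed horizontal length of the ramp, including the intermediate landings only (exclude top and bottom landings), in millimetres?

958 / 360 = 2.661 → round up to 3 ramp runs. That means 2 intermediate landings.
Horizontal run for 958 mm of rise at 1:20 is 958 × 20 = 19160 mm.
Intermediate landings: 2 × 1525 = 3050 mm.
Developed length = 19160 + 3050 = 22210 mm.

22210 mm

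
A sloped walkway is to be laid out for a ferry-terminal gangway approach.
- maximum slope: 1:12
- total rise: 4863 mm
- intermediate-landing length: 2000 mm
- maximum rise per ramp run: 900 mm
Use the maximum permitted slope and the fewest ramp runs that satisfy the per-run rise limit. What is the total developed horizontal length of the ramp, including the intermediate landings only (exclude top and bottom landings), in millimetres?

68356 mm

4863 / 900 = 5.40, so 6 ramp runs are needed. That means 5 intermediate landings.
Ramp run (horizontal) at 1:12: 4863 × 12 = 58356 mm.
5 intermediate landings contribute 5 × 2000 = 10000 mm.
Developed length = 58356 + 10000 = 68356 mm.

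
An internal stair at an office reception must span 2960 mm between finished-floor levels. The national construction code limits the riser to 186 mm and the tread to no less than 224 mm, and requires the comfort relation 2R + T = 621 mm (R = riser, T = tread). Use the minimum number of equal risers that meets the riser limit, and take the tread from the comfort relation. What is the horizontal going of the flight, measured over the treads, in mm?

2960 / 186 = 15.91, so 16 risers are needed.
R = 2960 ÷ 16 = 185 mm.
From 2R + T = 621: T = 621 − 370 = 251 mm.
Going = (16 − 1) × 251 = 3765 mm.

3765 mm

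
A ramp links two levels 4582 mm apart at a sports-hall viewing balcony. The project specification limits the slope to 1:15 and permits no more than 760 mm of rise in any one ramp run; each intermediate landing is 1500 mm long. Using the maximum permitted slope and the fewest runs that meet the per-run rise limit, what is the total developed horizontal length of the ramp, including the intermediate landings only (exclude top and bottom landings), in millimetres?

4582 / 760 = 6.03, so 7 ramp runs are needed. That means 6 intermediate landings.
Horizontal run for 4582 mm of rise at 1:15 is 4582 × 15 = 68730 mm.
Intermediate landings: 6 × 1500 = 9000 mm.
Total developed length = 68730 + 9000 = 77730 mm.

77730 mm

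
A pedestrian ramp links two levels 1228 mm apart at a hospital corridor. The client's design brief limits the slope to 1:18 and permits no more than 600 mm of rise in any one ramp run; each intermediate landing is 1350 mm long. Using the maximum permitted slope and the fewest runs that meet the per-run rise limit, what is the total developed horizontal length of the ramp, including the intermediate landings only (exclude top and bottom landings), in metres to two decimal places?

24.80 m

1228 / 600 = 2.05, so 3 ramp runs are needed. That means 2 intermediate landings.
Horizontal run for 1228 mm of rise at 1:18 is 1228 × 18 = 22104 mm.
2 intermediate landings contribute 2 × 1350 = 2700 mm.
Developed length = 22104 + 2700 = 24804 mm.
= 24.80 m.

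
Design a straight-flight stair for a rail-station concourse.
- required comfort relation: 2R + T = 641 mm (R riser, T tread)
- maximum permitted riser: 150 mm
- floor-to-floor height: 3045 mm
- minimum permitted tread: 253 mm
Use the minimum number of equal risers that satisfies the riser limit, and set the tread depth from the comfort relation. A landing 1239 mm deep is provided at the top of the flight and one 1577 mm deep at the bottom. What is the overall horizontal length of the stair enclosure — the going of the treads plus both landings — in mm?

9836 mm

3045 / 150 = 20.300 → round up to 21 risers.
Riser R = 3045 / 21 = 145 mm, within the 150 mm limit.
Tread T = 641 − 2 × 145 = 351 mm (≥ 253 mm).
Going = (21 − 1) × 351 = 7020 mm.
Add landings: 7020 + 1239 + 1577 = 9836 mm.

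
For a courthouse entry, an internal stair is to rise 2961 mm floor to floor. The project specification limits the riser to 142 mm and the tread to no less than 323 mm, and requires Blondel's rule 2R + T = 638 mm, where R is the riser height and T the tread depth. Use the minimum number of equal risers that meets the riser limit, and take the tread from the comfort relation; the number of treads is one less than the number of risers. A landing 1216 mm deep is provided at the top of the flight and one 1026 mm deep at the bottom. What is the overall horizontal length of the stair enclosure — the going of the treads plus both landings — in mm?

At most 142 each: 2961/142 = 20.85, giving 21 risers.
Each riser is 2961/21 = 141 mm (≤ 142 mm).
Tread T = 638 − 2 × 141 = 356 mm (≥ 323 mm).
Treads = 21 − 1 = 20; going = 20 × 356 = 7120 mm.
Add landings: 7120 + 1216 + 1026 = 9362 mm.

9362 mm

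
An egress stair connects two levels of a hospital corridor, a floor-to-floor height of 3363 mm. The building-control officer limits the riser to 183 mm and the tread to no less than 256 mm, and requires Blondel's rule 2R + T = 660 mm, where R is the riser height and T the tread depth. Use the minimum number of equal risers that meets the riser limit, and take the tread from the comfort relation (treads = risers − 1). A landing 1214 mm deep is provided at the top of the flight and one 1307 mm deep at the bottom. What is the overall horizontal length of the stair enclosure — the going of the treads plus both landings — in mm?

8029 mm

3363 / 183 = 18.377 → round up to 19 risers.
Each riser is 3363/19 = 177 mm (≤ 183 mm).
From 2R + T = 660: T = 660 − 354 = 306 mm.
Going = (19 − 1) × 306 = 5508 mm.
Enclosure = 5508 + 1214 + 1307 = 8029 mm.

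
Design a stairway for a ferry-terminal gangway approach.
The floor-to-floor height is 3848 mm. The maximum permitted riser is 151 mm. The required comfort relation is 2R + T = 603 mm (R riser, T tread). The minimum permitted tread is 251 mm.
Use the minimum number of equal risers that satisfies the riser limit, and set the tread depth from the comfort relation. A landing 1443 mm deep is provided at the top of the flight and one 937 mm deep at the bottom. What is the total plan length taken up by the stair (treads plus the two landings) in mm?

10055 mm

3848 / 151 = 25.483 → round up to 26 risers.
Each riser is 3848/26 = 148 mm (≤ 151 mm).
T = 603 − 2·148 = 307 mm, which satisfies the 251 mm minimum.
26 risers give 25 treads; going = 25 × 307 = 7675 mm.
Add landings: 7675 + 1443 + 937 = 10055 mm.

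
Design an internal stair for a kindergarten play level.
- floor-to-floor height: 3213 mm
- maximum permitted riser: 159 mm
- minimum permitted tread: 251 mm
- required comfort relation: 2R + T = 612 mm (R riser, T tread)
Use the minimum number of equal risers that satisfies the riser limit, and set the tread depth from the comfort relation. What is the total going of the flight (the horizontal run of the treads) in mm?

3213 / 159 = 20.21, so 21 risers are needed.
R = 3213 ÷ 21 = 153 mm.
Tread T = 612 − 2 × 153 = 306 mm (≥ 251 mm).
21 risers give 20 treads; going = 20 × 306 = 6120 mm.

6120 mm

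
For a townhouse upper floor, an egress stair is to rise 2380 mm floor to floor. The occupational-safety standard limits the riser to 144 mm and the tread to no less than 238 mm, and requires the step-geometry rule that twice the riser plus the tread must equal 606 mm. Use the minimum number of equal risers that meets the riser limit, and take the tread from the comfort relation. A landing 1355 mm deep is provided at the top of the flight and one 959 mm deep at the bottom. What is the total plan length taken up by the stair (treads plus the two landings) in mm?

⌈2380/144⌉ = 17 risers.
Riser R = 2380 / 17 = 140 mm, within the 144 mm limit.
From 2R + T = 606: T = 606 − 280 = 326 mm.
17 risers give 16 treads; going = 16 × 326 = 5216 mm.
Enclosure = 5216 + 1355 + 959 = 7530 mm.

7530 mm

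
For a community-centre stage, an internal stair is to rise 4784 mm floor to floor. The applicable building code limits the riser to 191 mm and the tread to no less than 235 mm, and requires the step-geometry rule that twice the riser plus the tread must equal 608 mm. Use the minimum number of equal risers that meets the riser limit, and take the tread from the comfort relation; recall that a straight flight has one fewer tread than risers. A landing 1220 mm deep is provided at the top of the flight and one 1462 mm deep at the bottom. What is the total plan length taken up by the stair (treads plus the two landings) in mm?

8682 mm

4784 / 191 = 25.047 → round up to 26 risers.
Riser R = 4784 / 26 = 184 mm, within the 191 mm limit.
Tread T = 608 − 2 × 184 = 240 mm (≥ 235 mm).
Going = (26 − 1) × 240 = 6000 mm.
Enclosure = 6000 + 1220 + 1462 = 8682 mm.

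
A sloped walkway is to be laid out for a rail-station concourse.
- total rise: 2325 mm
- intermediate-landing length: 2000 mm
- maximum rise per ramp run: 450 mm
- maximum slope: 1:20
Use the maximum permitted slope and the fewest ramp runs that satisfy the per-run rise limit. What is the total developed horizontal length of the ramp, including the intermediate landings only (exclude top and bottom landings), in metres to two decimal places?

56.50 m

2325 / 450 = 5.17, so 6 ramp runs are needed. That means 5 intermediate landings.
Horizontal run for 2325 mm of rise at 1:20 is 2325 × 20 = 46500 mm.
5 intermediate landings contribute 5 × 2000 = 10000 mm.
Developed length = 46500 + 10000 = 56500 mm.
= 56.50 m.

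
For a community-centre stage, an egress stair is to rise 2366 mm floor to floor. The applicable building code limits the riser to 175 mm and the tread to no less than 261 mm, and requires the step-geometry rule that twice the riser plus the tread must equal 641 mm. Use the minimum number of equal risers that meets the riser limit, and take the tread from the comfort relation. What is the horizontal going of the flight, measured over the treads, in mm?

2366 / 175 = 13.52, so 14 risers are needed.
Each riser is 2366/14 = 169 mm (≤ 175 mm).
T = 641 − 2·169 = 303 mm, which satisfies the 261 mm minimum.
14 risers give 13 treads; going = 13 × 303 = 3939 mm.

3939 mm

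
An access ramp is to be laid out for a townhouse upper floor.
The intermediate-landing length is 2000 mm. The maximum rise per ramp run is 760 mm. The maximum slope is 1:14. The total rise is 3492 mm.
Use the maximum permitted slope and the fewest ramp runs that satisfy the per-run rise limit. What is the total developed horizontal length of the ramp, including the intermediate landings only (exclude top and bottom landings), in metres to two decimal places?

⌈3492/760⌉ = 5 ramp runs. That means 4 intermediate landings.
Horizontal run for 3492 mm of rise at 1:14 is 3492 × 14 = 48888 mm.
4 intermediate landings contribute 4 × 2000 = 8000 mm.
Total developed length = 48888 + 8000 = 56888 mm.
= 56.89 m.

56.89 m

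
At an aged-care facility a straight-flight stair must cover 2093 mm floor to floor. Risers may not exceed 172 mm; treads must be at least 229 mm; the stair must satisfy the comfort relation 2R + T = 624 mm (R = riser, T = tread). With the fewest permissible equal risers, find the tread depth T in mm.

At most 172 each: 2093/172 = 12.17, giving 13 risers.
Riser R = 2093 / 13 = 161 mm, within the 172 mm limit.
From 2R + T = 624: T = 624 − 322 = 302 mm.

302 mm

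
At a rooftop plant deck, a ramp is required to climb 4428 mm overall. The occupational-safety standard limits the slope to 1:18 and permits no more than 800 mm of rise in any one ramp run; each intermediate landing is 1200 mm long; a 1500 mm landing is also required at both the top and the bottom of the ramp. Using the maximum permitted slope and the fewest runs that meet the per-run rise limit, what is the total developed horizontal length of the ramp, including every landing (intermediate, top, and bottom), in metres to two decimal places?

88.70 m

At most 800 each: 4428/800 = 5.54, giving 6 ramp runs. That means 5 intermediate landings.
Horizontal run for 4428 mm of rise at 1:18 is 4428 × 18 = 79704 mm.
Intermediate landings: 5 × 1200 = 6000 mm.
Top and bottom landings: 2 × 1500 = 3000 mm.
Total = 79704 + 6000 + 3000 = 88704 mm.
= 88.70 m.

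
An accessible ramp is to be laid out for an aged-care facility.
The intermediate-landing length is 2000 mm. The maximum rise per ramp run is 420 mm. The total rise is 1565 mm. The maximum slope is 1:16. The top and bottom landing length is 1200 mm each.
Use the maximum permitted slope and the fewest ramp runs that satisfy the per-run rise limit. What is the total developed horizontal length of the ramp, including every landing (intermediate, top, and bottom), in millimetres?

At most 420 each: 1565/420 = 3.73, giving 4 ramp runs. That means 3 intermediate landings.
Ramp run (horizontal) at 1:16: 1565 × 16 = 25040 mm.
3 intermediate landings contribute 3 × 2000 = 6000 mm.
Top and bottom landings: 2 × 1200 = 2400 mm.
Total = 25040 + 6000 + 2400 = 33440 mm.

33440 mm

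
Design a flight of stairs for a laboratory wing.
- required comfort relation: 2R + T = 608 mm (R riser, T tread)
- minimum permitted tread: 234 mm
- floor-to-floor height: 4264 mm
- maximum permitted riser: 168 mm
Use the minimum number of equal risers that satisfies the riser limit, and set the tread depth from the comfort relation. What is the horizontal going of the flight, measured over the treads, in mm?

⌈4264/168⌉ = 26 risers.
Riser R = 4264 / 26 = 164 mm, within the 168 mm limit.
Tread T = 608 − 2 × 164 = 280 mm (≥ 234 mm).
Going = (26 − 1) × 280 = 7000 mm.

7000 mm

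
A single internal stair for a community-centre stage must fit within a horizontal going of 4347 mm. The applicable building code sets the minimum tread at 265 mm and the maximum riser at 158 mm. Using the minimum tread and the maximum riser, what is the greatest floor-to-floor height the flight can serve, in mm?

2686 mm

Treads that fit: ⌊4347 / 265⌋ = 16.
Risers = treads + 1 = 17.
Maximum height = 17 × 158 = 2686 mm.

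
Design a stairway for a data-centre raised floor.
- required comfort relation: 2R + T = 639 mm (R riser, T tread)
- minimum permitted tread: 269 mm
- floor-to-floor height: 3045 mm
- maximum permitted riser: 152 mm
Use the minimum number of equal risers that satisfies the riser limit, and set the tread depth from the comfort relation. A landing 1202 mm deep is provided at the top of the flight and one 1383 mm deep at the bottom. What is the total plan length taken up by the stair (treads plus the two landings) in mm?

⌈3045/152⌉ = 21 risers.
R = 3045 ÷ 21 = 145 mm.
From 2R + T = 639: T = 639 − 290 = 349 mm.
21 risers give 20 treads; going = 20 × 349 = 6980 mm.
Enclosure = 6980 + 1202 + 1383 = 9565 mm.

9565 mm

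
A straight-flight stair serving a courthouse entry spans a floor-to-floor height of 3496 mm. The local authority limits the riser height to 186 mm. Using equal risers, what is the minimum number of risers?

19 risers

3496 / 186 = 18.796 → round up to 19 risers.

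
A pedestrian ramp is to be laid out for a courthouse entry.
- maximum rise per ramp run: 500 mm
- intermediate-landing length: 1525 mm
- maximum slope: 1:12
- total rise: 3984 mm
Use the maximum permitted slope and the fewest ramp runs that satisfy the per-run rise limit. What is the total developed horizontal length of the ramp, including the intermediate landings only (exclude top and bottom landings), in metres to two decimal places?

58.48 m

3984 / 500 = 7.968 → round up to 8 ramp runs. That means 7 intermediate landings.
Horizontal run for 3984 mm of rise at 1:12 is 3984 × 12 = 47808 mm.
Intermediate landings: 7 × 1525 = 10675 mm.
Total developed length = 47808 + 10675 = 58483 mm.
= 58.48 m.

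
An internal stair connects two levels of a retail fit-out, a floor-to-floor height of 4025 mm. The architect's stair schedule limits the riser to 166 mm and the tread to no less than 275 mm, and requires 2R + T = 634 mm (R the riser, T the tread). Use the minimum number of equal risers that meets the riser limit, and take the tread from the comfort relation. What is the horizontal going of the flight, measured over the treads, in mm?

7488 mm

4025 / 166 = 24.247 → round up to 25 risers.
Riser R = 4025 / 25 = 161 mm, within the 166 mm limit.
From 2R + T = 634: T = 634 − 322 = 312 mm.
Going = (25 − 1) × 312 = 7488 mm.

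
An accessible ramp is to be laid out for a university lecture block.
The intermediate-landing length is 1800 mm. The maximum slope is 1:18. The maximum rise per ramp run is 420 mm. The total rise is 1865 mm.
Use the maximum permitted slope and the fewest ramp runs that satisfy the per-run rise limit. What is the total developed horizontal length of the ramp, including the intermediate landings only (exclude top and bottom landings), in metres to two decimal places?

40.77 m

1865 / 420 = 4.440 → round up to 5 ramp runs. That means 4 intermediate landings.
Horizontal run for 1865 mm of rise at 1:18 is 1865 × 18 = 33570 mm.
Intermediate landings: 4 × 1800 = 7200 mm.
Developed length = 33570 + 7200 = 40770 mm.
= 40.77 m.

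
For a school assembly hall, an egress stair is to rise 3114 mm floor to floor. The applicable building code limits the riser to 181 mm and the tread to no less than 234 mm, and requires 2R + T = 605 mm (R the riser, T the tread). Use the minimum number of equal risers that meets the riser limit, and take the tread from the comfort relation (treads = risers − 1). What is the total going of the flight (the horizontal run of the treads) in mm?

⌈3114/181⌉ = 18 risers.
R = 3114 ÷ 18 = 173 mm.
From 2R + T = 605: T = 605 − 346 = 259 mm.
Treads = 18 − 1 = 17; going = 17 × 259 = 4403 mm.

4403 mm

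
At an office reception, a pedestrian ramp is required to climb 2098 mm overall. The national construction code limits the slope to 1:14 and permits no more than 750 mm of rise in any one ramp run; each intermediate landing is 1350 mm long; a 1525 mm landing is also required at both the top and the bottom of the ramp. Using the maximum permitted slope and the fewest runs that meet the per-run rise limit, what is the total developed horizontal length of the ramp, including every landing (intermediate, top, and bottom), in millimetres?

35122 mm

2098 / 750 = 2.797 → round up to 3 ramp runs. That means 2 intermediate landings.
Horizontal run for 2098 mm of rise at 1:14 is 2098 × 14 = 29372 mm.
2 intermediate landings contribute 2 × 1350 = 2700 mm.
Top and bottom landings: 2 × 1525 = 3050 mm.
Total = 29372 + 2700 + 3050 = 35122 mm.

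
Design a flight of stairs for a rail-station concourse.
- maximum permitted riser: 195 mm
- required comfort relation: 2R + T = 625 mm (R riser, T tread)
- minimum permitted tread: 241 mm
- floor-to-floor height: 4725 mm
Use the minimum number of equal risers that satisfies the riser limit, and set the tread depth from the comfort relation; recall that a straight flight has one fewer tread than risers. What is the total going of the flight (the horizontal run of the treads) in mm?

4725 / 195 = 24.23, so 25 risers are needed.
Riser R = 4725 / 25 = 189 mm, within the 195 mm limit.
T = 625 − 2·189 = 247 mm, which satisfies the 241 mm minimum.
Going = (25 − 1) × 247 = 5928 mm.

5928 mm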